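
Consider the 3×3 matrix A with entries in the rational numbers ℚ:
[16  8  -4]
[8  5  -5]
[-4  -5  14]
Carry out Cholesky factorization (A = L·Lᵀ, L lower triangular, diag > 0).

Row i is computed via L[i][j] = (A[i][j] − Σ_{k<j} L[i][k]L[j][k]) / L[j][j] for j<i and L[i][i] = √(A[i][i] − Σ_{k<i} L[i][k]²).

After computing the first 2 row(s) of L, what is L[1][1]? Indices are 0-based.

Step 1: L[0][0] = √(16) = 4.
  L[1][0] = (8) / L[0][0] = 2.
Step 2: L[1][1] = √(1) = 1.

L[1][1] = 1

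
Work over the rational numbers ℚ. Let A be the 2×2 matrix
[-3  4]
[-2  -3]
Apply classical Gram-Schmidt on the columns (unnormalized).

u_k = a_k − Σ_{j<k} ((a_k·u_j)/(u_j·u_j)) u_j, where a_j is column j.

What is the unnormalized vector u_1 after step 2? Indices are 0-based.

Step 1: u_0 = a_0 = (-3, -2).
Step 2: u_1 = a_1 − (-6/13)·u_0 = (34/13, -51/13).

u_1 = (34/13, -51/13)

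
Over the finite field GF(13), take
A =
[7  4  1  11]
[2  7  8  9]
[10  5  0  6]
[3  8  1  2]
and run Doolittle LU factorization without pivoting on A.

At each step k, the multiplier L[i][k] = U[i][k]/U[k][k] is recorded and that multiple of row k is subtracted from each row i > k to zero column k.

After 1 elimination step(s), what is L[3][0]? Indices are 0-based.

k=0: U[0][0]=7
  eliminate (1,0): mult=4, new row 1: (0, 4, 4, 4); set L[1][0]=4
  eliminate (2,0): mult=7, new row 2: (0, 3, 6, 7); set L[2][0]=7
  eliminate (3,0): mult=6, new row 3: (0, 10, 8, 1); set L[3][0]=6

L[3][0] = 6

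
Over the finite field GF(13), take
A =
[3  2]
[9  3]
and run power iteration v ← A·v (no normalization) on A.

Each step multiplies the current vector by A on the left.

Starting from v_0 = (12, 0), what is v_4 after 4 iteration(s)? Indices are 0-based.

v_4 = (1, 9)

v_0 = (12, 0).
v_1 = A·v_0 = (10, 4).
v_2 = A·v_1 = (12, 11).
v_3 = A·v_2 = (6, 11).
v_4 = A·v_3 = (1, 9).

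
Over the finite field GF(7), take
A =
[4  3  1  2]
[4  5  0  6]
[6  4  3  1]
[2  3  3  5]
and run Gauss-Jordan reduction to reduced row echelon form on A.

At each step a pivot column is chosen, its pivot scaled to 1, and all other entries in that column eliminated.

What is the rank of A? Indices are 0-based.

rank = 4

[1] R0 /= 4  ⇒  (1, 6, 2, 4)
     R1 -= 4·R0  ⇒  (0, 2, 6, 4)
     R2 -= 6·R0  ⇒  (0, 3, 5, 5)
     R3 -= 2·R0  ⇒  (0, 5, 6, 4)
[2] R1 /= 2  ⇒  (0, 1, 3, 2)
     R0 -= 6·R1  ⇒  (1, 0, 5, 6)
     R2 -= 3·R1  ⇒  (0, 0, 3, 6)
     R3 -= 5·R1  ⇒  (0, 0, 5, 1)
[3] R2 /= 3  ⇒  (0, 0, 1, 2)
     R0 -= 5·R2  ⇒  (1, 0, 0, 3)
     R1 -= 3·R2  ⇒  (0, 1, 0, 3)
     R3 -= 5·R2  ⇒  (0, 0, 0, 5)
[4] R3 /= 5  ⇒  (0, 0, 0, 1)
     R0 -= 3·R3  ⇒  (1, 0, 0, 0)
     R1 -= 3·R3  ⇒  (0, 1, 0, 0)
     R2 -= 2·R3  ⇒  (0, 0, 1, 0)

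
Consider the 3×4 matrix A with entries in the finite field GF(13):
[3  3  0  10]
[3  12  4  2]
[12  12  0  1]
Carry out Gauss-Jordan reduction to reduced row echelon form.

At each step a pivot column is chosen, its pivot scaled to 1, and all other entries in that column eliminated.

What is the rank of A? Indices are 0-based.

step 1: normalize row 0 (÷3) = (1, 1, 0, 12)
  row 1: subtract 3×row0 = (0, 9, 4, 5)
  row 2: subtract 12×row0 = (0, 0, 0, 0)
step 2: normalize row 1 (÷9) = (0, 1, 12, 2)
  row 0: subtract 1×row1 = (1, 0, 1, 10)
skip col 2 (zero from row 2)
skip col 3 (zero from row 2)

rank = 2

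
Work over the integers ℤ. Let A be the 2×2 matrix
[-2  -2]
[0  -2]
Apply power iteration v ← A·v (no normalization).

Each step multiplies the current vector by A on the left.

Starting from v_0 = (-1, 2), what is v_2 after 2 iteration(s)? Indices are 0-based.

v_2 = (12, 8)

v_0 = (-1, 2).
v_1 = A·v_0 = (-2, -4).
v_2 = A·v_1 = (12, 8).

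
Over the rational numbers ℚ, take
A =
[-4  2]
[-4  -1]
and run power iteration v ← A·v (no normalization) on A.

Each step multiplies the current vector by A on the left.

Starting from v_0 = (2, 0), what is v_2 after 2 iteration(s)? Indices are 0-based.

v_2 = (16, 40)

v_0 = (2, 0).
v_1 = A·v_0 = (-8, -8).
v_2 = A·v_1 = (16, 40).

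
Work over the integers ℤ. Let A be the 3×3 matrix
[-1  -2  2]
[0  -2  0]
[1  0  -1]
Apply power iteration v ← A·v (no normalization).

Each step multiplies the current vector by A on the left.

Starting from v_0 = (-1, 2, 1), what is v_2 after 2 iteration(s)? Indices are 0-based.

v_2 = (5, 8, 1)

v_0 = (-1, 2, 1).
v_1 = A·v_0 = (-1, -4, -2).
v_2 = A·v_1 = (5, 8, 1).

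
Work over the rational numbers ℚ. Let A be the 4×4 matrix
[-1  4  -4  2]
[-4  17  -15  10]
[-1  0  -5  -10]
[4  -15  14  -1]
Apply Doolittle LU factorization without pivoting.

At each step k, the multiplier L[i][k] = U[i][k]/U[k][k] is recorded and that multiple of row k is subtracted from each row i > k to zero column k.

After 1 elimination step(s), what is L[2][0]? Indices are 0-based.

[col 0] pivot -1
  R1 -= 4*R0 → (0, 1, 1, 2)  (L[1][0] := 4)
  R2 -= 1*R0 → (0, -4, -1, -12)  (L[2][0] := 1)
  R3 -= -4*R0 → (0, 1, -2, 7)  (L[3][0] := -4)

L[2][0] = 1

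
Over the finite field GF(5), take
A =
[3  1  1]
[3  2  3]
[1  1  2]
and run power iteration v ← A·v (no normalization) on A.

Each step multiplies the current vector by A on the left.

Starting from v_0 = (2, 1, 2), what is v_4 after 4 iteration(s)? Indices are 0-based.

v_0 = (2, 1, 2).
v_1 = A·v_0 = (4, 4, 2).
v_2 = A·v_1 = (3, 1, 2).
v_3 = A·v_2 = (2, 2, 3).
v_4 = A·v_3 = (1, 4, 0).

v_4 = (1, 4, 0)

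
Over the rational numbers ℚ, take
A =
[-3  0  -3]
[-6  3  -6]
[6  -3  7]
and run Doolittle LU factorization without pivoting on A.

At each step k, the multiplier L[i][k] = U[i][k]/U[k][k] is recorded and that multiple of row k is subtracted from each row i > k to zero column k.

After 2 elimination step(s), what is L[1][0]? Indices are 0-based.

L[1][0] = 2

[col 0] pivot -3
  R1 -= 2*R0 → (0, 3, 0)  (L[1][0] := 2)
  R2 -= -2*R0 → (0, -3, 1)  (L[2][0] := -2)
[col 1] pivot 3
  R2 -= -1*R1 → (0, 0, 1)  (L[2][1] := -1)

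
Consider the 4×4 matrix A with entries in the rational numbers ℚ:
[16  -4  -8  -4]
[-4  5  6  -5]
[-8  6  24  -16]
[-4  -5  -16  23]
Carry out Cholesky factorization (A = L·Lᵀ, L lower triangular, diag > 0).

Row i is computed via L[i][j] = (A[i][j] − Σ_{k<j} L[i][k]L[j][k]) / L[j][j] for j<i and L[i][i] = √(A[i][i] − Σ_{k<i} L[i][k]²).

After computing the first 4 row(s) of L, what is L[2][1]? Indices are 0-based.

L[2][1] = 2

Step 1: L[0][0] = √(16) = 4.
  L[1][0] = (-4) / L[0][0] = -1.
Step 2: L[1][1] = √(4) = 2.
  L[2][0] = (-8) / L[0][0] = -2.
  L[2][1] = (4) / L[1][1] = 2.
Step 3: L[2][2] = √(16) = 4.
  L[3][0] = (-4) / L[0][0] = -1.
  L[3][1] = (-6) / L[1][1] = -3.
  L[3][2] = (-12) / L[2][2] = -3.
Step 4: L[3][3] = √(4) = 2.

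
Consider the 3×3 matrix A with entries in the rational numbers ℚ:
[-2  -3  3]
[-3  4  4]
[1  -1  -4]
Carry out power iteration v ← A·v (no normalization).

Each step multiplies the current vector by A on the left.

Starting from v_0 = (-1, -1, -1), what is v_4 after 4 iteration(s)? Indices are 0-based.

v_4 = (728, -175, -174)

v_0 = (-1, -1, -1).
v_1 = A·v_0 = (2, -5, 4).
v_2 = A·v_1 = (23, -10, -9).
v_3 = A·v_2 = (-43, -145, 69).
v_4 = A·v_3 = (728, -175, -174).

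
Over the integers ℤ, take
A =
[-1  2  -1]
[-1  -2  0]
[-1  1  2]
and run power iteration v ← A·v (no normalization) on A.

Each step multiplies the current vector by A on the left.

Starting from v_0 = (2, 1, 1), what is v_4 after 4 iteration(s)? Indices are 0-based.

v_0 = (2, 1, 1).
v_1 = A·v_0 = (-1, -4, 1).
v_2 = A·v_1 = (-8, 9, -1).
v_3 = A·v_2 = (27, -10, 15).
v_4 = A·v_3 = (-62, -7, -7).

v_4 = (-62, -7, -7)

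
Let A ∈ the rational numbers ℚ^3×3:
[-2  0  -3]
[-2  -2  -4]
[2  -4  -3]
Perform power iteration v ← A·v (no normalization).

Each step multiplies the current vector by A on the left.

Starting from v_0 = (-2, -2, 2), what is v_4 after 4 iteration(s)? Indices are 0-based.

v_4 = (154, 292, 258)

v_0 = (-2, -2, 2).
v_1 = A·v_0 = (-2, 0, -2).
v_2 = A·v_1 = (10, 12, 2).
v_3 = A·v_2 = (-26, -52, -34).
v_4 = A·v_3 = (154, 292, 258).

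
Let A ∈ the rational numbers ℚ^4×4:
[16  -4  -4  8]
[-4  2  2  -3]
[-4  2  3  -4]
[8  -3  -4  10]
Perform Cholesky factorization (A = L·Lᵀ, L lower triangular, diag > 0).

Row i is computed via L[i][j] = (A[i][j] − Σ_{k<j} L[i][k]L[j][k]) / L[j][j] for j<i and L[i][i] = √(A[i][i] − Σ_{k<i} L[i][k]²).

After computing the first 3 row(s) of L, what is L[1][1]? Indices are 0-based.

Step 1: L[0][0] = √(16) = 4.
  L[1][0] = (-4) / L[0][0] = -1.
Step 2: L[1][1] = √(1) = 1.
  L[2][0] = (-4) / L[0][0] = -1.
  L[2][1] = (1) / L[1][1] = 1.
Step 3: L[2][2] = √(1) = 1.

L[1][1] = 1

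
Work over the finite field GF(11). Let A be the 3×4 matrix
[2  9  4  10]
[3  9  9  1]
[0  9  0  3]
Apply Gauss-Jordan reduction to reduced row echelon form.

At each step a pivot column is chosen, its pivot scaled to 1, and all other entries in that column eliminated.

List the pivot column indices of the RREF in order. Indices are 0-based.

pivot(0,0)=2: scale R0 → (1, 10, 2, 5)
  clear (1,0): R1 −= (3)R0 → (0, 1, 3, 8)
pivot(1,1)=1: scale R1 → (0, 1, 3, 8)
  clear (0,1): R0 −= (10)R1 → (1, 0, 5, 2)
  clear (2,1): R2 −= (9)R1 → (0, 0, 6, 8)
pivot(2,2)=6: scale R2 → (0, 0, 1, 5)
  clear (0,2): R0 −= (5)R2 → (1, 0, 0, 10)
  clear (1,2): R1 −= (3)R2 → (0, 1, 0, 4)

pivot columns: 0, 1, 2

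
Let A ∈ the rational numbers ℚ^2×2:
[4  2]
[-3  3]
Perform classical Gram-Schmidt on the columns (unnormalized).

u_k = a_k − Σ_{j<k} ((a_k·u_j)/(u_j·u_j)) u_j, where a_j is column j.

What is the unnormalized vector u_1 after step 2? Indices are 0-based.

u_1 = (54/25, 72/25)

Step 1: u_0 = a_0 = (4, -3).
Step 2: u_1 = a_1 − (-1/25)·u_0 = (54/25, 72/25).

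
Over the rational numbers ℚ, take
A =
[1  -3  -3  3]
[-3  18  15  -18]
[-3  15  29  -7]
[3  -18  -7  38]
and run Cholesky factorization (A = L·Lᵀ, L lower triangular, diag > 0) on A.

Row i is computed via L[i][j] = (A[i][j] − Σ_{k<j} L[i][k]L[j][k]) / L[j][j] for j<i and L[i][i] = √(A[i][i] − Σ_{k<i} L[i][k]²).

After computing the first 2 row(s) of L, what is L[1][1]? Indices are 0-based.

Step 1: L[0][0] = √(1) = 1.
  L[1][0] = (-3) / L[0][0] = -3.
Step 2: L[1][1] = √(9) = 3.

L[1][1] = 3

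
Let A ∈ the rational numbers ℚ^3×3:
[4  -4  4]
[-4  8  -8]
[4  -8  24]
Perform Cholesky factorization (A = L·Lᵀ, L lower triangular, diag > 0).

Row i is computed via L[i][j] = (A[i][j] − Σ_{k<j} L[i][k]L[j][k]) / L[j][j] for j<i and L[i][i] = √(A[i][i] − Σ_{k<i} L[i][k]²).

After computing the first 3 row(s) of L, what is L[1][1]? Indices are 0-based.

L[1][1] = 2

Step 1: L[0][0] = √(4) = 2.
  L[1][0] = (-4) / L[0][0] = -2.
Step 2: L[1][1] = √(4) = 2.
  L[2][0] = (4) / L[0][0] = 2.
  L[2][1] = (-4) / L[1][1] = -2.
Step 3: L[2][2] = √(16) = 4.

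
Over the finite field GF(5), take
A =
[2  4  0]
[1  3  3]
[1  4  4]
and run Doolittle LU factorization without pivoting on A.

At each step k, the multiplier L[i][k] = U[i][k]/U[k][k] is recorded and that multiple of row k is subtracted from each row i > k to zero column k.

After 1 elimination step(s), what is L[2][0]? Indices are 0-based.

L[2][0] = 3

Step 1: pivot at (0,0) is 2.
  row1 ← row1 − (3)·row0  ⇒  L[1][0]=3, U row1=(0, 1, 3)
  row2 ← row2 − (3)·row0  ⇒  L[2][0]=3, U row2=(0, 2, 4)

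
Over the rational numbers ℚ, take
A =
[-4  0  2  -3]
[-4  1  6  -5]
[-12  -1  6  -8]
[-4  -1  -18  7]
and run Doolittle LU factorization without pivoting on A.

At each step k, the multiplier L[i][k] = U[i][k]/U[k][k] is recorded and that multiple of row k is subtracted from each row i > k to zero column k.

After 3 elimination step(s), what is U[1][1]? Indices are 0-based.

[col 0] pivot -4
  R1 -= 1*R0 → (0, 1, 4, -2)  (L[1][0] := 1)
  R2 -= 3*R0 → (0, -1, 0, 1)  (L[2][0] := 3)
  R3 -= 1*R0 → (0, -1, -20, 10)  (L[3][0] := 1)
[col 1] pivot 1
  R2 -= -1*R1 → (0, 0, 4, -1)  (L[2][1] := -1)
  R3 -= -1*R1 → (0, 0, -16, 8)  (L[3][1] := -1)
[col 2] pivot 4
  R3 -= -4*R2 → (0, 0, 0, 4)  (L[3][2] := -4)

U[1][1] = 1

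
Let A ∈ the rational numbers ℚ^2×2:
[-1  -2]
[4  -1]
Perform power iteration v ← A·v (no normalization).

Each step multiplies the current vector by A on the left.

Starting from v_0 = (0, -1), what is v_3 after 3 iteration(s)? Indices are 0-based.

v_0 = (0, -1).
v_1 = A·v_0 = (2, 1).
v_2 = A·v_1 = (-4, 7).
v_3 = A·v_2 = (-10, -23).

v_3 = (-10, -23)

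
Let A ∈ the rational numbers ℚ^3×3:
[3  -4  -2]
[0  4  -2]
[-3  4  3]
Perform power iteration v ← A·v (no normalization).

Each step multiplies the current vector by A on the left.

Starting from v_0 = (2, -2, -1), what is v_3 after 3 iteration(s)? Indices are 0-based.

v_0 = (2, -2, -1).
v_1 = A·v_0 = (16, -6, -17).
v_2 = A·v_1 = (106, 10, -123).
v_3 = A·v_2 = (524, 286, -647).

v_3 = (524, 286, -647)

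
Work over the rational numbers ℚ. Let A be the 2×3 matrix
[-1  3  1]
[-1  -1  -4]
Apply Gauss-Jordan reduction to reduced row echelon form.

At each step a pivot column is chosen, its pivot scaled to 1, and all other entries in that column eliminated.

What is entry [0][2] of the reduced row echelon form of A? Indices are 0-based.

pivot(0,0)=-1: scale R0 → (1, -3, -1)
  clear (1,0): R1 −= (-1)R0 → (0, -4, -5)
pivot(1,1)=-4: scale R1 → (0, 1, 5/4)
  clear (0,1): R0 −= (-3)R1 → (1, 0, 11/4)

M[0][2] = 11/4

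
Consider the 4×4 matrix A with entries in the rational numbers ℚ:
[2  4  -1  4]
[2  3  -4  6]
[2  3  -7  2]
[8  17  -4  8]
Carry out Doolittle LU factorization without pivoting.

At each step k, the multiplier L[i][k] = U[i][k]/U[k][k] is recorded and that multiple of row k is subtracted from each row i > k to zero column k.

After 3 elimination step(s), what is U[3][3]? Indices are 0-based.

[col 0] pivot 2
  R1 -= 1*R0 → (0, -1, -3, 2)  (L[1][0] := 1)
  R2 -= 1*R0 → (0, -1, -6, -2)  (L[2][0] := 1)
  R3 -= 4*R0 → (0, 1, 0, -8)  (L[3][0] := 4)
[col 1] pivot -1
  R2 -= 1*R1 → (0, 0, -3, -4)  (L[2][1] := 1)
  R3 -= -1*R1 → (0, 0, -3, -6)  (L[3][1] := -1)
[col 2] pivot -3
  R3 -= 1*R2 → (0, 0, 0, -2)  (L[3][2] := 1)

U[3][3] = -2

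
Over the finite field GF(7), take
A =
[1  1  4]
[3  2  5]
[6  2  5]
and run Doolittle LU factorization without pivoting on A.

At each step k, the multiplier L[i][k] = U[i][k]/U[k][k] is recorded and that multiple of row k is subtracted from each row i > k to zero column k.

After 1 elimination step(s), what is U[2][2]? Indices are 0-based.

U[2][2] = 2

k=0: U[0][0]=1
  eliminate (1,0): mult=3, new row 1: (0, 6, 0); set L[1][0]=3
  eliminate (2,0): mult=6, new row 2: (0, 3, 2); set L[2][0]=6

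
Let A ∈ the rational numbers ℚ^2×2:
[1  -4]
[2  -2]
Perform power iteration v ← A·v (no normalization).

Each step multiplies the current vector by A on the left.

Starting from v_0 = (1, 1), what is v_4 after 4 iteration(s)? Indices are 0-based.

v_0 = (1, 1).
v_1 = A·v_0 = (-3, 0).
v_2 = A·v_1 = (-3, -6).
v_3 = A·v_2 = (21, 6).
v_4 = A·v_3 = (-3, 30).

v_4 = (-3, 30)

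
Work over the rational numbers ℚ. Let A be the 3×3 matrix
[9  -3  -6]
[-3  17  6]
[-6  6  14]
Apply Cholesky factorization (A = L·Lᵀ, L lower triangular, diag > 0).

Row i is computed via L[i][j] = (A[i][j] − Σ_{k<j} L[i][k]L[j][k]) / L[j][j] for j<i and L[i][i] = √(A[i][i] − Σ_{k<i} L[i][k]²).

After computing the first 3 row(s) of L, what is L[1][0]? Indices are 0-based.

Step 1: L[0][0] = √(9) = 3.
  L[1][0] = (-3) / L[0][0] = -1.
Step 2: L[1][1] = √(16) = 4.
  L[2][0] = (-6) / L[0][0] = -2.
  L[2][1] = (4) / L[1][1] = 1.
Step 3: L[2][2] = √(9) = 3.

L[1][0] = -1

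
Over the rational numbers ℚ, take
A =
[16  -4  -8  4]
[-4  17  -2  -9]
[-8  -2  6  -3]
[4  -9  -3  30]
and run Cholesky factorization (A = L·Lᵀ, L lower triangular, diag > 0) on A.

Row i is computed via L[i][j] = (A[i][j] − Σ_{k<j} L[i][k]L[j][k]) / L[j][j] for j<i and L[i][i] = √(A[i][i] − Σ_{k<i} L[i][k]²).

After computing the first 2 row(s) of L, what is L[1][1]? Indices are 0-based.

Step 1: L[0][0] = √(16) = 4.
  L[1][0] = (-4) / L[0][0] = -1.
Step 2: L[1][1] = √(16) = 4.

L[1][1] = 4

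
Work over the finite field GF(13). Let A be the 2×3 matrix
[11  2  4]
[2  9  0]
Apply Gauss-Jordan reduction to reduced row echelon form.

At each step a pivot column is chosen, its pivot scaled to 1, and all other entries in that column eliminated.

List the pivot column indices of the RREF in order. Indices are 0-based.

pivot columns: 0, 1

step 1: normalize row 0 (÷11) = (1, 12, 11)
  row 1: subtract 2×row0 = (0, 11, 4)
step 2: normalize row 1 (÷11) = (0, 1, 11)
  row 0: subtract 12×row1 = (1, 0, 9)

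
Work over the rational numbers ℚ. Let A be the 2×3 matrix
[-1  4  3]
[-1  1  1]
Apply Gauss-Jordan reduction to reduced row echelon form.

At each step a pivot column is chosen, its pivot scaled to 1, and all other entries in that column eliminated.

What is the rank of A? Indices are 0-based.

rank = 2

step 1: normalize row 0 (÷-1) = (1, -4, -3)
  row 1: subtract -1×row0 = (0, -3, -2)
step 2: normalize row 1 (÷-3) = (0, 1, 2/3)
  row 0: subtract -4×row1 = (1, 0, -1/3)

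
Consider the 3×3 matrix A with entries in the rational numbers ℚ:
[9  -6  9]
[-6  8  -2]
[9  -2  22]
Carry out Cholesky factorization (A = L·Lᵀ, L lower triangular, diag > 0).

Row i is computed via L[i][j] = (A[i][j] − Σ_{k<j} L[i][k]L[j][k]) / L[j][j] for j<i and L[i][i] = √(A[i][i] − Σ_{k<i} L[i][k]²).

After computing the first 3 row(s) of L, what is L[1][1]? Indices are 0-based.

Step 1: L[0][0] = √(9) = 3.
  L[1][0] = (-6) / L[0][0] = -2.
Step 2: L[1][1] = √(4) = 2.
  L[2][0] = (9) / L[0][0] = 3.
  L[2][1] = (4) / L[1][1] = 2.
Step 3: L[2][2] = √(9) = 3.

L[1][1] = 2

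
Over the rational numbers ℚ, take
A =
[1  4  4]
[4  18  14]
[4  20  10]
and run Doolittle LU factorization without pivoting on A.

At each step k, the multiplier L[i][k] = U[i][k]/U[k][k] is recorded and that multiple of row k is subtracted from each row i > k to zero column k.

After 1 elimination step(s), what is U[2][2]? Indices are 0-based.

U[2][2] = -6

Step 1: pivot at (0,0) is 1.
  row1 ← row1 − (4)·row0  ⇒  L[1][0]=4, U row1=(0, 2, -2)
  row2 ← row2 − (4)·row0  ⇒  L[2][0]=4, U row2=(0, 4, -6)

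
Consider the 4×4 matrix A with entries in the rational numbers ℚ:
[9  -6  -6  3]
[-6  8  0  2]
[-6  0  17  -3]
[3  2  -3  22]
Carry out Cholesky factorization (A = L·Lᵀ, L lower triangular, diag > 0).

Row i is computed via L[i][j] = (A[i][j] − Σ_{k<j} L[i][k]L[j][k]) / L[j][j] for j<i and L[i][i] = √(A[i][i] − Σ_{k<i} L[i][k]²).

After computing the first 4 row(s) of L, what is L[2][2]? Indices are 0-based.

L[2][2] = 3

Step 1: L[0][0] = √(9) = 3.
  L[1][0] = (-6) / L[0][0] = -2.
Step 2: L[1][1] = √(4) = 2.
  L[2][0] = (-6) / L[0][0] = -2.
  L[2][1] = (-4) / L[1][1] = -2.
Step 3: L[2][2] = √(9) = 3.
  L[3][0] = (3) / L[0][0] = 1.
  L[3][1] = (4) / L[1][1] = 2.
  L[3][2] = (3) / L[2][2] = 1.
Step 4: L[3][3] = √(16) = 4.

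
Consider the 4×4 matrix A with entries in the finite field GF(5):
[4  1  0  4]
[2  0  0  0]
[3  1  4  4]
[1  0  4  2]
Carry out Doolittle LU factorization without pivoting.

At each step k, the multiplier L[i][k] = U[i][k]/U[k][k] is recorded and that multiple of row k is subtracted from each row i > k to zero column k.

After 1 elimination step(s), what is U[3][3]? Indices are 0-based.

[col 0] pivot 4
  R1 -= 3*R0 → (0, 2, 0, 3)  (L[1][0] := 3)
  R2 -= 2*R0 → (0, 4, 4, 1)  (L[2][0] := 2)
  R3 -= 4*R0 → (0, 1, 4, 1)  (L[3][0] := 4)

U[3][3] = 1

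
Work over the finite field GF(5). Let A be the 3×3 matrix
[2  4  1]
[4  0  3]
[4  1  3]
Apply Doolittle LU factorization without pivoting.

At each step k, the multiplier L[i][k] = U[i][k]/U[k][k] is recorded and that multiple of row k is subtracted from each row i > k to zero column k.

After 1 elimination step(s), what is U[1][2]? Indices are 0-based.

U[1][2] = 1

[col 0] pivot 2
  R1 -= 2*R0 → (0, 2, 1)  (L[1][0] := 2)
  R2 -= 2*R0 → (0, 3, 1)  (L[2][0] := 2)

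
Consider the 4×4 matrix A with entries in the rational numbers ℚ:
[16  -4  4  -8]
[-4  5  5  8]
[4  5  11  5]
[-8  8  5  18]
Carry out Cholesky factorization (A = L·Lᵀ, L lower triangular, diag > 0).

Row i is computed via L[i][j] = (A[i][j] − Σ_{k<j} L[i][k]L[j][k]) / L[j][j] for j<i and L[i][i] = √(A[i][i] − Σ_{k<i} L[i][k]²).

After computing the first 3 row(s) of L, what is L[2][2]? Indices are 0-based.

L[2][2] = 1

Step 1: L[0][0] = √(16) = 4.
  L[1][0] = (-4) / L[0][0] = -1.
Step 2: L[1][1] = √(4) = 2.
  L[2][0] = (4) / L[0][0] = 1.
  L[2][1] = (6) / L[1][1] = 3.
Step 3: L[2][2] = √(1) = 1.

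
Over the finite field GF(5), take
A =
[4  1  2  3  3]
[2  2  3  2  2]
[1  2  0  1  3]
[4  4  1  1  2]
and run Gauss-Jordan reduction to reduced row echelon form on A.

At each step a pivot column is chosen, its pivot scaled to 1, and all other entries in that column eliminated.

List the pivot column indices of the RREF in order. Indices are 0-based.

pivot columns: 0, 1, 2, 3

step 1: normalize row 0 (÷4) = (1, 4, 3, 2, 2)
  row 1: subtract 2×row0 = (0, 4, 2, 3, 3)
  row 2: subtract 1×row0 = (0, 3, 2, 4, 1)
  row 3: subtract 4×row0 = (0, 3, 4, 3, 4)
step 2: normalize row 1 (÷4) = (0, 1, 3, 2, 2)
  row 0: subtract 4×row1 = (1, 0, 1, 4, 4)
  row 2: subtract 3×row1 = (0, 0, 3, 3, 0)
  row 3: subtract 3×row1 = (0, 0, 0, 2, 3)
step 3: normalize row 2 (÷3) = (0, 0, 1, 1, 0)
  row 0: subtract 1×row2 = (1, 0, 0, 3, 4)
  row 1: subtract 3×row2 = (0, 1, 0, 4, 2)
step 4: normalize row 3 (÷2) = (0, 0, 0, 1, 4)
  row 0: subtract 3×row3 = (1, 0, 0, 0, 2)
  row 1: subtract 4×row3 = (0, 1, 0, 0, 1)
  row 2: subtract 1×row3 = (0, 0, 1, 0, 1)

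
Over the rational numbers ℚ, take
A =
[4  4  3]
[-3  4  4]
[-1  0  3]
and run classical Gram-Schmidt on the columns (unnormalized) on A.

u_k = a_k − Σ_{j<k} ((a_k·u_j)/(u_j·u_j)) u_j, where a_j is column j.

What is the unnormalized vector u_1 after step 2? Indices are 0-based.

u_1 = (44/13, 58/13, 2/13)

Step 1: u_0 = a_0 = (4, -3, -1).
Step 2: u_1 = a_1 − (2/13)·u_0 = (44/13, 58/13, 2/13).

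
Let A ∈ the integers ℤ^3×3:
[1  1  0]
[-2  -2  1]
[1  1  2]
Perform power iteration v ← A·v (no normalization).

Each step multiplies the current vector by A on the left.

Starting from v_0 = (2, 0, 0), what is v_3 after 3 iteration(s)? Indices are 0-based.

v_3 = (4, -6, 8)

v_0 = (2, 0, 0).
v_1 = A·v_0 = (2, -4, 2).
v_2 = A·v_1 = (-2, 6, 2).
v_3 = A·v_2 = (4, -6, 8).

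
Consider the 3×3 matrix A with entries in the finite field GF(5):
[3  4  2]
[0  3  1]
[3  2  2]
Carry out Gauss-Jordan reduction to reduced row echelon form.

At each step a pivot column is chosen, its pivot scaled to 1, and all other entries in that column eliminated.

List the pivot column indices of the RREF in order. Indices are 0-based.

pivot columns: 0, 1, 2

step 1: normalize row 0 (÷3) = (1, 3, 4)
  row 2: subtract 3×row0 = (0, 3, 0)
step 2: normalize row 1 (÷3) = (0, 1, 2)
  row 0: subtract 3×row1 = (1, 0, 3)
  row 2: subtract 3×row1 = (0, 0, 4)
step 3: normalize row 2 (÷4) = (0, 0, 1)
  row 0: subtract 3×row2 = (1, 0, 0)
  row 1: subtract 2×row2 = (0, 1, 0)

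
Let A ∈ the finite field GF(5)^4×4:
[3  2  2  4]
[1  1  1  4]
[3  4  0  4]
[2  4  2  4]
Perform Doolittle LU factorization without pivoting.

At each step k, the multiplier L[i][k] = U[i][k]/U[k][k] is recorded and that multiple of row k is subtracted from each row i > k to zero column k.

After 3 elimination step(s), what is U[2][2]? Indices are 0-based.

Step 1: pivot at (0,0) is 3.
  row1 ← row1 − (2)·row0  ⇒  L[1][0]=2, U row1=(0, 2, 2, 1)
  row2 ← row2 − (1)·row0  ⇒  L[2][0]=1, U row2=(0, 2, 3, 0)
  row3 ← row3 − (4)·row0  ⇒  L[3][0]=4, U row3=(0, 1, 4, 3)
Step 2: pivot at (1,1) is 2.
  row2 ← row2 − (1)·row1  ⇒  L[2][1]=1, U row2=(0, 0, 1, 4)
  row3 ← row3 − (3)·row1  ⇒  L[3][1]=3, U row3=(0, 0, 3, 0)
Step 3: pivot at (2,2) is 1.
  row3 ← row3 − (3)·row2  ⇒  L[3][2]=3, U row3=(0, 0, 0, 3)

U[2][2] = 1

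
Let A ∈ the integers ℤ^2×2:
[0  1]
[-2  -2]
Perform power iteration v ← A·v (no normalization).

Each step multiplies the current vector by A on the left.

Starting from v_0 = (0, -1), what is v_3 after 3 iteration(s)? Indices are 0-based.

v_0 = (0, -1).
v_1 = A·v_0 = (-1, 2).
v_2 = A·v_1 = (2, -2).
v_3 = A·v_2 = (-2, 0).

v_3 = (-2, 0)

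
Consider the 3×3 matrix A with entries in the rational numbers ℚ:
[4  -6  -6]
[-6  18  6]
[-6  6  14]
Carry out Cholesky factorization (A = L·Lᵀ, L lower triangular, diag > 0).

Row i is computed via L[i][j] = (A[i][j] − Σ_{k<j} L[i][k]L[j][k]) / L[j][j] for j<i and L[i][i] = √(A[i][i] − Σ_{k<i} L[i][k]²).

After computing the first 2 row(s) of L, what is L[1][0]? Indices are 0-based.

Step 1: L[0][0] = √(4) = 2.
  L[1][0] = (-6) / L[0][0] = -3.
Step 2: L[1][1] = √(9) = 3.

L[1][0] = -3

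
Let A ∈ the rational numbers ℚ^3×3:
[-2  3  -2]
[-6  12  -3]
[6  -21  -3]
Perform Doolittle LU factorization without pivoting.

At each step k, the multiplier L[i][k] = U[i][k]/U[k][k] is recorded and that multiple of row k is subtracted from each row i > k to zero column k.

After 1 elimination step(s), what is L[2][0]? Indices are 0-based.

L[2][0] = -3

k=0: U[0][0]=-2
  eliminate (1,0): mult=3, new row 1: (0, 3, 3); set L[1][0]=3
  eliminate (2,0): mult=-3, new row 2: (0, -12, -9); set L[2][0]=-3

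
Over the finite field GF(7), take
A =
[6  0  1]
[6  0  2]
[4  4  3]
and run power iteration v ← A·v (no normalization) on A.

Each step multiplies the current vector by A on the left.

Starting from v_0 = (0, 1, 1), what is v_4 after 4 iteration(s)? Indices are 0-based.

v_0 = (0, 1, 1).
v_1 = A·v_0 = (1, 2, 0).
v_2 = A·v_1 = (6, 6, 5).
v_3 = A·v_2 = (6, 4, 0).
v_4 = A·v_3 = (1, 1, 5).

v_4 = (1, 1, 5)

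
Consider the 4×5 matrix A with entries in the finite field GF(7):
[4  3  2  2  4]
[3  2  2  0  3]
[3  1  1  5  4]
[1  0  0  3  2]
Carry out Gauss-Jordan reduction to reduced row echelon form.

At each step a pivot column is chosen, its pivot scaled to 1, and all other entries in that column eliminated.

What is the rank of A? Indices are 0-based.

pivot(0,0)=4: scale R0 → (1, 6, 4, 4, 1)
  clear (1,0): R1 −= (3)R0 → (0, 5, 4, 2, 0)
  clear (2,0): R2 −= (3)R0 → (0, 4, 3, 0, 1)
  clear (3,0): R3 −= (1)R0 → (0, 1, 3, 6, 1)
pivot(1,1)=5: scale R1 → (0, 1, 5, 6, 0)
  clear (0,1): R0 −= (6)R1 → (1, 0, 2, 3, 1)
  clear (2,1): R2 −= (4)R1 → (0, 0, 4, 4, 1)
  clear (3,1): R3 −= (1)R1 → (0, 0, 5, 0, 1)
pivot(2,2)=4: scale R2 → (0, 0, 1, 1, 2)
  clear (0,2): R0 −= (2)R2 → (1, 0, 0, 1, 4)
  clear (1,2): R1 −= (5)R2 → (0, 1, 0, 1, 4)
  clear (3,2): R3 −= (5)R2 → (0, 0, 0, 2, 5)
pivot(3,3)=2: scale R3 → (0, 0, 0, 1, 6)
  clear (0,3): R0 −= (1)R3 → (1, 0, 0, 0, 5)
  clear (1,3): R1 −= (1)R3 → (0, 1, 0, 0, 5)
  clear (2,3): R2 −= (1)R3 → (0, 0, 1, 0, 3)

rank = 4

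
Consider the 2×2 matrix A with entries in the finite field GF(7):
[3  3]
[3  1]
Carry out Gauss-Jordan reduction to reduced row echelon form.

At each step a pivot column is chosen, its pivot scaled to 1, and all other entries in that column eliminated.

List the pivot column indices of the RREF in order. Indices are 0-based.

step 1: normalize row 0 (÷3) = (1, 1)
  row 1: subtract 3×row0 = (0, 5)
step 2: normalize row 1 (÷5) = (0, 1)
  row 0: subtract 1×row1 = (1, 0)

pivot columns: 0, 1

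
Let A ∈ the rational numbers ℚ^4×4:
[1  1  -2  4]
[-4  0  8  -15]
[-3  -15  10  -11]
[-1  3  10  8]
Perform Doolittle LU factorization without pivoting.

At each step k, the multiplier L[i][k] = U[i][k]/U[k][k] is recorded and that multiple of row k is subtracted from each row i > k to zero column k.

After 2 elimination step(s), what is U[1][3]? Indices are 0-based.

U[1][3] = 1

Step 1: pivot at (0,0) is 1.
  row1 ← row1 − (-4)·row0  ⇒  L[1][0]=-4, U row1=(0, 4, 0, 1)
  row2 ← row2 − (-3)·row0  ⇒  L[2][0]=-3, U row2=(0, -12, 4, 1)
  row3 ← row3 − (-1)·row0  ⇒  L[3][0]=-1, U row3=(0, 4, 8, 12)
Step 2: pivot at (1,1) is 4.
  row2 ← row2 − (-3)·row1  ⇒  L[2][1]=-3, U row2=(0, 0, 4, 4)
  row3 ← row3 − (1)·row1  ⇒  L[3][1]=1, U row3=(0, 0, 8, 11)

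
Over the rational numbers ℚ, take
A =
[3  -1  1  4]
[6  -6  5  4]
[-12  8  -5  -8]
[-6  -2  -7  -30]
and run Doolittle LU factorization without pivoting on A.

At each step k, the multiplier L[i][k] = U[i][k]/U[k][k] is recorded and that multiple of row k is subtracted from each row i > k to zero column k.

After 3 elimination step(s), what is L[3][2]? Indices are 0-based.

L[3][2] = -4

k=0: U[0][0]=3
  eliminate (1,0): mult=2, new row 1: (0, -4, 3, -4); set L[1][0]=2
  eliminate (2,0): mult=-4, new row 2: (0, 4, -1, 8); set L[2][0]=-4
  eliminate (3,0): mult=-2, new row 3: (0, -4, -5, -22); set L[3][0]=-2
k=1: U[1][1]=-4
  eliminate (2,1): mult=-1, new row 2: (0, 0, 2, 4); set L[2][1]=-1
  eliminate (3,1): mult=1, new row 3: (0, 0, -8, -18); set L[3][1]=1
k=2: U[2][2]=2
  eliminate (3,2): mult=-4, new row 3: (0, 0, 0, -2); set L[3][2]=-4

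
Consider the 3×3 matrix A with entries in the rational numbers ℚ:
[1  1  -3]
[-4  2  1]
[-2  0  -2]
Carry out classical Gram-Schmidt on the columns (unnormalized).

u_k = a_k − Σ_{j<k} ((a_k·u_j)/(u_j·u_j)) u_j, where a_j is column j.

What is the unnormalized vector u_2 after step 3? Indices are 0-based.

u_2 = (-13/7, 13/14, -39/14)

Step 1: u_0 = a_0 = (1, -4, -2).
Step 2: u_1 = a_1 − (-1/3)·u_0 = (4/3, 2/3, -2/3).
Step 3: u_2 = a_2 − (-1/7)·u_0 − (-3/4)·u_1 = (-13/7, 13/14, -39/14).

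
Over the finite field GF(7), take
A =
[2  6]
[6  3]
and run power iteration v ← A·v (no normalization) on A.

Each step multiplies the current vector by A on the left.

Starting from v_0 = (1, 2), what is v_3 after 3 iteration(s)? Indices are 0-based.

v_0 = (1, 2).
v_1 = A·v_0 = (0, 5).
v_2 = A·v_1 = (2, 1).
v_3 = A·v_2 = (3, 1).

v_3 = (3, 1)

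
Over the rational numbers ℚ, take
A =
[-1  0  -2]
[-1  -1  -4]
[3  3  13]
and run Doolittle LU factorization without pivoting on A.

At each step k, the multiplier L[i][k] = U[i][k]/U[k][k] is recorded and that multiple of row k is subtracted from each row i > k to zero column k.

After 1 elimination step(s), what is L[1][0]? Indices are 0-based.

k=0: U[0][0]=-1
  eliminate (1,0): mult=1, new row 1: (0, -1, -2); set L[1][0]=1
  eliminate (2,0): mult=-3, new row 2: (0, 3, 7); set L[2][0]=-3

L[1][0] = 1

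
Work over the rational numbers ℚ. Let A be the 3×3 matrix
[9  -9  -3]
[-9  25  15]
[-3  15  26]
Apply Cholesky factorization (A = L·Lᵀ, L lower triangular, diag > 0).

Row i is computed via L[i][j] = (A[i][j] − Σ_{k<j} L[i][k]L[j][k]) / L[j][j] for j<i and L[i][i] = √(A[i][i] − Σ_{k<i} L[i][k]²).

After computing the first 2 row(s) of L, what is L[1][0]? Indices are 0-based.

Step 1: L[0][0] = √(9) = 3.
  L[1][0] = (-9) / L[0][0] = -3.
Step 2: L[1][1] = √(16) = 4.

L[1][0] = -3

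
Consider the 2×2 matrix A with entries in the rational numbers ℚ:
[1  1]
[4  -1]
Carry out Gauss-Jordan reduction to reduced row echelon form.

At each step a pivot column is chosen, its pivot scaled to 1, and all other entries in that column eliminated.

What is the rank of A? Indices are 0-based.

step 1: normalize row 0 (÷1) = (1, 1)
  row 1: subtract 4×row0 = (0, -5)
step 2: normalize row 1 (÷-5) = (0, 1)
  row 0: subtract 1×row1 = (1, 0)

rank = 2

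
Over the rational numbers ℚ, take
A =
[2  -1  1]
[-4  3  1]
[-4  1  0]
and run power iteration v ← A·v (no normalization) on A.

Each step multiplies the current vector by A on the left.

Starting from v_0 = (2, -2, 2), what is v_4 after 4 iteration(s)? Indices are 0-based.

v_0 = (2, -2, 2).
v_1 = A·v_0 = (8, -12, -10).
v_2 = A·v_1 = (18, -78, -44).
v_3 = A·v_2 = (70, -350, -150).
v_4 = A·v_3 = (340, -1480, -630).

v_4 = (340, -1480, -630)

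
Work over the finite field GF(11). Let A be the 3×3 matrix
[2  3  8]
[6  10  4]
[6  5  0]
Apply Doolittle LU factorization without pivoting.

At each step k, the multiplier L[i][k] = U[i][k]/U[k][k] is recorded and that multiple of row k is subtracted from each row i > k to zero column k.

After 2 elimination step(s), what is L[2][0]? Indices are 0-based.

L[2][0] = 3

k=0: U[0][0]=2
  eliminate (1,0): mult=3, new row 1: (0, 1, 2); set L[1][0]=3
  eliminate (2,0): mult=3, new row 2: (0, 7, 9); set L[2][0]=3
k=1: U[1][1]=1
  eliminate (2,1): mult=7, new row 2: (0, 0, 6); set L[2][1]=7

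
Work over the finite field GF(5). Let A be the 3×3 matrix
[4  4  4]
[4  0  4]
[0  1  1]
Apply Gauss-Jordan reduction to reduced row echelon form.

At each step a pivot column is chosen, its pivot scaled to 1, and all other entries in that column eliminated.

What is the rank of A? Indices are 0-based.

rank = 3

[1] R0 /= 4  ⇒  (1, 1, 1)
     R1 -= 4·R0  ⇒  (0, 1, 0)
[2] R1 /= 1  ⇒  (0, 1, 0)
     R0 -= 1·R1  ⇒  (1, 0, 1)
     R2 -= 1·R1  ⇒  (0, 0, 1)
[3] R2 /= 1  ⇒  (0, 0, 1)
     R0 -= 1·R2  ⇒  (1, 0, 0)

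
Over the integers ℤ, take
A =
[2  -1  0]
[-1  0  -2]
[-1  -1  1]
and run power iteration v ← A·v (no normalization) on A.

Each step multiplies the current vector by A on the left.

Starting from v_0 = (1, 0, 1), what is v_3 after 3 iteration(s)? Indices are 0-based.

v_3 = (16, -9, -4)

v_0 = (1, 0, 1).
v_1 = A·v_0 = (2, -3, 0).
v_2 = A·v_1 = (7, -2, 1).
v_3 = A·v_2 = (16, -9, -4).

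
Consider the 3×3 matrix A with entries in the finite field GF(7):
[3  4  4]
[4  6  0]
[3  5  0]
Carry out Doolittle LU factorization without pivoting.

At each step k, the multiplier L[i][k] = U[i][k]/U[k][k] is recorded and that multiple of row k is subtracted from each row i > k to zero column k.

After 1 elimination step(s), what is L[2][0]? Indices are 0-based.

L[2][0] = 1

[col 0] pivot 3
  R1 -= 6*R0 → (0, 3, 4)  (L[1][0] := 6)
  R2 -= 1*R0 → (0, 1, 3)  (L[2][0] := 1)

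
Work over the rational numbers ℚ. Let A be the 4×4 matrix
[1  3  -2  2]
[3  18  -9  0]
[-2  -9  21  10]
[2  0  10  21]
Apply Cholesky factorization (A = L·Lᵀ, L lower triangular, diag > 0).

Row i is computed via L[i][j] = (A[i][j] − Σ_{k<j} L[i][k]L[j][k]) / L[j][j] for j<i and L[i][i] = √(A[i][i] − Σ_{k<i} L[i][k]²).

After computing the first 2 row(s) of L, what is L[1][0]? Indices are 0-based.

L[1][0] = 3

Step 1: L[0][0] = √(1) = 1.
  L[1][0] = (3) / L[0][0] = 3.
Step 2: L[1][1] = √(9) = 3.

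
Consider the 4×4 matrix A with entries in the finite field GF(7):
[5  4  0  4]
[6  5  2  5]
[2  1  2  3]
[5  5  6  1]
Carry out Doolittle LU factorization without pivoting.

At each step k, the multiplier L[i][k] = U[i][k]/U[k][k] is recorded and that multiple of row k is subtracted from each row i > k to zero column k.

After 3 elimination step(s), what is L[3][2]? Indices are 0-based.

k=0: U[0][0]=5
  eliminate (1,0): mult=4, new row 1: (0, 3, 2, 3); set L[1][0]=4
  eliminate (2,0): mult=6, new row 2: (0, 5, 2, 0); set L[2][0]=6
  eliminate (3,0): mult=1, new row 3: (0, 1, 6, 4); set L[3][0]=1
k=1: U[1][1]=3
  eliminate (2,1): mult=4, new row 2: (0, 0, 1, 2); set L[2][1]=4
  eliminate (3,1): mult=5, new row 3: (0, 0, 3, 3); set L[3][1]=5
k=2: U[2][2]=1
  eliminate (3,2): mult=3, new row 3: (0, 0, 0, 4); set L[3][2]=3

L[3][2] = 3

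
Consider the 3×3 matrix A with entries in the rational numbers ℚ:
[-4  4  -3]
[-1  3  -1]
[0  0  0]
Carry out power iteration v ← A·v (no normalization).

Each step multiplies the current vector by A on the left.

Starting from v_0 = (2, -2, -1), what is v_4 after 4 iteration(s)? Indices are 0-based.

v_4 = (320, -16, 0)

v_0 = (2, -2, -1).
v_1 = A·v_0 = (-13, -7, 0).
v_2 = A·v_1 = (24, -8, 0).
v_3 = A·v_2 = (-128, -48, 0).
v_4 = A·v_3 = (320, -16, 0).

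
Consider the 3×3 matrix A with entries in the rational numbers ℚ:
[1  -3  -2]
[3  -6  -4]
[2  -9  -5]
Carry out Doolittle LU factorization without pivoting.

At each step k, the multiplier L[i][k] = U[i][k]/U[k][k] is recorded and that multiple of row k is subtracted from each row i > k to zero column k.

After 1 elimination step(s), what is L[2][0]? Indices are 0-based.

L[2][0] = 2

k=0: U[0][0]=1
  eliminate (1,0): mult=3, new row 1: (0, 3, 2); set L[1][0]=3
  eliminate (2,0): mult=2, new row 2: (0, -3, -1); set L[2][0]=2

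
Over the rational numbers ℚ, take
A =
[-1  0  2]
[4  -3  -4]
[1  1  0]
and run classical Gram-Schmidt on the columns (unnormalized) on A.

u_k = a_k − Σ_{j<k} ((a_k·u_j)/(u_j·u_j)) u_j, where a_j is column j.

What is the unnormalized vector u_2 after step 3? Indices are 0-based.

u_2 = (70/59, 10/59, 30/59)

Step 1: u_0 = a_0 = (-1, 4, 1).
Step 2: u_1 = a_1 − (-11/18)·u_0 = (-11/18, -5/9, 29/18).
Step 3: u_2 = a_2 − (-1)·u_0 − (18/59)·u_1 = (70/59, 10/59, 30/59).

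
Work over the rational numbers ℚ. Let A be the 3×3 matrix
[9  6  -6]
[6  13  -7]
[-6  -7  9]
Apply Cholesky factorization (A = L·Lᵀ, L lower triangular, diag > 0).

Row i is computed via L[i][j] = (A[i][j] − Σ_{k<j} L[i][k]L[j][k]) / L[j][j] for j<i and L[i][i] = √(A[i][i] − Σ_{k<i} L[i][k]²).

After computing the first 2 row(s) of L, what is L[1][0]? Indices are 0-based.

L[1][0] = 2

Step 1: L[0][0] = √(9) = 3.
  L[1][0] = (6) / L[0][0] = 2.
Step 2: L[1][1] = √(9) = 3.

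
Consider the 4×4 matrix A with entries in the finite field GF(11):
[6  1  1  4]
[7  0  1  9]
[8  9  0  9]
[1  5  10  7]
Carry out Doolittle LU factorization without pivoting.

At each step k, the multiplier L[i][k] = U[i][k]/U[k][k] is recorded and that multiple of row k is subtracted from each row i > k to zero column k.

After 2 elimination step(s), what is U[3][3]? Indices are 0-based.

Step 1: pivot at (0,0) is 6.
  row1 ← row1 − (3)·row0  ⇒  L[1][0]=3, U row1=(0, 8, 9, 8)
  row2 ← row2 − (5)·row0  ⇒  L[2][0]=5, U row2=(0, 4, 6, 0)
  row3 ← row3 − (2)·row0  ⇒  L[3][0]=2, U row3=(0, 3, 8, 10)
Step 2: pivot at (1,1) is 8.
  row2 ← row2 − (6)·row1  ⇒  L[2][1]=6, U row2=(0, 0, 7, 7)
  row3 ← row3 − (10)·row1  ⇒  L[3][1]=10, U row3=(0, 0, 6, 7)

U[3][3] = 7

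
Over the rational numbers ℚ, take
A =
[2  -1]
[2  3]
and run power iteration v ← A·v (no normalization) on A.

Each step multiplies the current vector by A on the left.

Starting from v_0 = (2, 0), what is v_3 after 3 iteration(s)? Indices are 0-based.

v_0 = (2, 0).
v_1 = A·v_0 = (4, 4).
v_2 = A·v_1 = (4, 20).
v_3 = A·v_2 = (-12, 68).

v_3 = (-12, 68)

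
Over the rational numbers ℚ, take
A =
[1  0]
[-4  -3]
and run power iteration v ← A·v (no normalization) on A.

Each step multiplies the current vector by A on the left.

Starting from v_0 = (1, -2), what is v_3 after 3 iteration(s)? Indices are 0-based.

v_3 = (1, 26)

v_0 = (1, -2).
v_1 = A·v_0 = (1, 2).
v_2 = A·v_1 = (1, -10).
v_3 = A·v_2 = (1, 26).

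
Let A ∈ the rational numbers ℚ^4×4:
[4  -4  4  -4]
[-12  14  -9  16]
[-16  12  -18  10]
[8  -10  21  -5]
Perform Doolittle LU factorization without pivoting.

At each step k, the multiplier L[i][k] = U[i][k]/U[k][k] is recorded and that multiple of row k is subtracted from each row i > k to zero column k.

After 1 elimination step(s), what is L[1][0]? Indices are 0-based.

L[1][0] = -3

k=0: U[0][0]=4
  eliminate (1,0): mult=-3, new row 1: (0, 2, 3, 4); set L[1][0]=-3
  eliminate (2,0): mult=-4, new row 2: (0, -4, -2, -6); set L[2][0]=-4
  eliminate (3,0): mult=2, new row 3: (0, -2, 13, 3); set L[3][0]=2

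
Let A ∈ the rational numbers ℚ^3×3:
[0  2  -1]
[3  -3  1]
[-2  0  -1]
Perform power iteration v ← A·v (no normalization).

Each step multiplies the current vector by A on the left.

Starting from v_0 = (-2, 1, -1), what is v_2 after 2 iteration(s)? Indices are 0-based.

v_0 = (-2, 1, -1).
v_1 = A·v_0 = (3, -10, 5).
v_2 = A·v_1 = (-25, 44, -11).

v_2 = (-25, 44, -11)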